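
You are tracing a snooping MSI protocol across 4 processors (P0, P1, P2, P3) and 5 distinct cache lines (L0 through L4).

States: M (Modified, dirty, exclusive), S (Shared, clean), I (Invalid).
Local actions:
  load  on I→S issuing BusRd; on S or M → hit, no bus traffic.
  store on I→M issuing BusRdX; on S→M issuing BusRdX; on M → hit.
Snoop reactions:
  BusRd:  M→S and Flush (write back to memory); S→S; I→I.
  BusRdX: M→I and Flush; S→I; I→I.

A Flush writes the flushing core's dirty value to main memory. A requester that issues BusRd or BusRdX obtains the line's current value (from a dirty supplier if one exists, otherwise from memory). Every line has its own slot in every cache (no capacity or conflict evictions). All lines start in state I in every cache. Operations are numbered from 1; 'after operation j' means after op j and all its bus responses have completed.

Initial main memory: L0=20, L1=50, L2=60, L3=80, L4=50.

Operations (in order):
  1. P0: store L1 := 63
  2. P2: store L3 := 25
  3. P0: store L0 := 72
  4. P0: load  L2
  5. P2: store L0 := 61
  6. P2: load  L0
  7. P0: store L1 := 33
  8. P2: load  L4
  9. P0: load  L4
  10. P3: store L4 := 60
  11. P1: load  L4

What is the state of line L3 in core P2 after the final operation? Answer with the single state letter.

1. P0: store L1 := 63  bus=[BusRdX]  L1: P0=M P1=I P2=I P3=I  mem[L1]=50
2. P2: store L3 := 25  bus=[BusRdX]  L3: P0=I P1=I P2=M P3=I  mem[L3]=80
3. P0: store L0 := 72  bus=[BusRdX]  L0: P0=M P1=I P2=I P3=I  mem[L0]=20
4. P0: load  L2  bus=[BusRd]  L2: P0=S P1=I P2=I P3=I  mem[L2]=60
5. P2: store L0 := 61  bus=[BusRdX,Flush]  L0: P0=I P1=I P2=M P3=I  mem[L0]=72
6. P2: load  L0  bus=[-]  L0: P0=I P1=I P2=M P3=I  mem[L0]=72
7. P0: store L1 := 33  bus=[-]  L1: P0=M P1=I P2=I P3=I  mem[L1]=50
8. P2: load  L4  bus=[BusRd]  L4: P0=I P1=I P2=S P3=I  mem[L4]=50
9. P0: load  L4  bus=[BusRd]  L4: P0=S P1=I P2=S P3=I  mem[L4]=50
10. P3: store L4 := 60  bus=[BusRdX]  L4: P0=I P1=I P2=I P3=M  mem[L4]=50
11. P1: load  L4  bus=[BusRd,Flush]  L4: P0=I P1=S P2=I P3=S  mem[L4]=60

state = M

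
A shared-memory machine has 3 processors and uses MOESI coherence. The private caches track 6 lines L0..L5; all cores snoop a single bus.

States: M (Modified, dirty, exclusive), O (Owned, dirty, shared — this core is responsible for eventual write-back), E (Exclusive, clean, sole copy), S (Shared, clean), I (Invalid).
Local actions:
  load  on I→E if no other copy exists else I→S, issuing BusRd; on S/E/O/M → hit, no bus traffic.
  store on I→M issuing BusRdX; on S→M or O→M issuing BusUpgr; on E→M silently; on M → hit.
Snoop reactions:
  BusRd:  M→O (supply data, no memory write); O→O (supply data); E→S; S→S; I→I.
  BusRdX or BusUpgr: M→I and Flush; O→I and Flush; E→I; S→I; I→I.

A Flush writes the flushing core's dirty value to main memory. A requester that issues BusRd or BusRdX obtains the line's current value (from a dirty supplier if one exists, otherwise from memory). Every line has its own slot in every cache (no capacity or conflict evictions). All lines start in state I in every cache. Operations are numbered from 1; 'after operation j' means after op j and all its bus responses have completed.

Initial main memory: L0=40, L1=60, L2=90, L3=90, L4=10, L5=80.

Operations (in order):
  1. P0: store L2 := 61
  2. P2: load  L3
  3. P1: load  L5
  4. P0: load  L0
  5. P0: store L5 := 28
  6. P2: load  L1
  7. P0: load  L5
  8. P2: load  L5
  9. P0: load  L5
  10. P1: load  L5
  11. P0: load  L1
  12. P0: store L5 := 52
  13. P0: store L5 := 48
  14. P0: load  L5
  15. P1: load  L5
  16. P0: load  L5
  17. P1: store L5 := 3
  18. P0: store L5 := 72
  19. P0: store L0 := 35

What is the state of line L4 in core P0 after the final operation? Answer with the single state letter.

1. P0: store L2 := 61  bus=[BusRdX]  L2: P0=M P1=I P2=I  mem[L2]=90
2. P2: load  L3  bus=[BusRd]  L3: P0=I P1=I P2=E  mem[L3]=90
3. P1: load  L5  bus=[BusRd]  L5: P0=I P1=E P2=I  mem[L5]=80
4. P0: load  L0  bus=[BusRd]  L0: P0=E P1=I P2=I  mem[L0]=40
5. P0: store L5 := 28  bus=[BusRdX]  L5: P0=M P1=I P2=I  mem[L5]=80
6. P2: load  L1  bus=[BusRd]  L1: P0=I P1=I P2=E  mem[L1]=60
7. P0: load  L5  bus=[-]  L5: P0=M P1=I P2=I  mem[L5]=80
8. P2: load  L5  bus=[BusRd]  L5: P0=O P1=I P2=S  mem[L5]=80
9. P0: load  L5  bus=[-]  L5: P0=O P1=I P2=S  mem[L5]=80
10. P1: load  L5  bus=[BusRd]  L5: P0=O P1=S P2=S  mem[L5]=80
11. P0: load  L1  bus=[BusRd]  L1: P0=S P1=I P2=S  mem[L1]=60
12. P0: store L5 := 52  bus=[BusUpgr]  L5: P0=M P1=I P2=I  mem[L5]=80
13. P0: store L5 := 48  bus=[-]  L5: P0=M P1=I P2=I  mem[L5]=80
14. P0: load  L5  bus=[-]  L5: P0=M P1=I P2=I  mem[L5]=80
15. P1: load  L5  bus=[BusRd]  L5: P0=O P1=S P2=I  mem[L5]=80
16. P0: load  L5  bus=[-]  L5: P0=O P1=S P2=I  mem[L5]=80
17. P1: store L5 := 3  bus=[BusUpgr,Flush]  L5: P0=I P1=M P2=I  mem[L5]=48
18. P0: store L5 := 72  bus=[BusRdX,Flush]  L5: P0=M P1=I P2=I  mem[L5]=3
19. P0: store L0 := 35  bus=[-]  L0: P0=M P1=I P2=I  mem[L0]=40

state = I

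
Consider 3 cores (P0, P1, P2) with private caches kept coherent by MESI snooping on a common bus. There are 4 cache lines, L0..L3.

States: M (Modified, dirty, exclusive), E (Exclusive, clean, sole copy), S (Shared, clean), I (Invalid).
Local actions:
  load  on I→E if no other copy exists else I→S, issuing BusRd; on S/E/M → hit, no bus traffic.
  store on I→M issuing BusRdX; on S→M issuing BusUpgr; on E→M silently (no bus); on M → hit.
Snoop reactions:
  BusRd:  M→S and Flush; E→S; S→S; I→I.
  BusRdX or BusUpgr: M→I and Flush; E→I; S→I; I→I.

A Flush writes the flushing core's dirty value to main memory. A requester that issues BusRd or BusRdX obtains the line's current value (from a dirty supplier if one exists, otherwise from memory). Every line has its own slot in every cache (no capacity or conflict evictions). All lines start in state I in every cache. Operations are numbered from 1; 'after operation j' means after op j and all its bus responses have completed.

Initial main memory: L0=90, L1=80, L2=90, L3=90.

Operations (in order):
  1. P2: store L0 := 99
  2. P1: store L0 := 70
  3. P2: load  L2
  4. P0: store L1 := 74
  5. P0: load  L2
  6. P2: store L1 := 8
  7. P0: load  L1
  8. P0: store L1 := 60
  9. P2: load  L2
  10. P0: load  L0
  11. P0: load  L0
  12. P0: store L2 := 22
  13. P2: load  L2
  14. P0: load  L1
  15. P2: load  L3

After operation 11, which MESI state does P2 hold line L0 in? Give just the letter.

state = I

[1] P2: store L0 := 99 | P0:I, P1:I, P2:M(99) | bus: BusRdX
[2] P1: store L0 := 70 | P0:I, P1:M(70), P2:I | bus: BusRdX,Flush
[3] P2: load  L2 | P0:I, P1:I, P2:E(90) | bus: BusRd
[4] P0: store L1 := 74 | P0:M(74), P1:I, P2:I | bus: BusRdX
[5] P0: load  L2 | P0:S(90), P1:I, P2:S(90) | bus: BusRd
[6] P2: store L1 := 8 | P0:I, P1:I, P2:M(8) | bus: BusRdX,Flush
[7] P0: load  L1 | P0:S(8), P1:I, P2:S(8) | bus: BusRd,Flush
[8] P0: store L1 := 60 | P0:M(60), P1:I, P2:I | bus: BusUpgr
[9] P2: load  L2 | P0:S(90), P1:I, P2:S(90) | bus: none
[10] P0: load  L0 | P0:S(70), P1:S(70), P2:I | bus: BusRd,Flush
[11] P0: load  L0 | P0:S(70), P1:S(70), P2:I | bus: none
[12] P0: store L2 := 22 | P0:M(22), P1:I, P2:I | bus: BusUpgr
[13] P2: load  L2 | P0:S(22), P1:I, P2:S(22) | bus: BusRd,Flush
[14] P0: load  L1 | P0:M(60), P1:I, P2:I | bus: none
[15] P2: load  L3 | P0:I, P1:I, P2:E(90) | bus: BusRd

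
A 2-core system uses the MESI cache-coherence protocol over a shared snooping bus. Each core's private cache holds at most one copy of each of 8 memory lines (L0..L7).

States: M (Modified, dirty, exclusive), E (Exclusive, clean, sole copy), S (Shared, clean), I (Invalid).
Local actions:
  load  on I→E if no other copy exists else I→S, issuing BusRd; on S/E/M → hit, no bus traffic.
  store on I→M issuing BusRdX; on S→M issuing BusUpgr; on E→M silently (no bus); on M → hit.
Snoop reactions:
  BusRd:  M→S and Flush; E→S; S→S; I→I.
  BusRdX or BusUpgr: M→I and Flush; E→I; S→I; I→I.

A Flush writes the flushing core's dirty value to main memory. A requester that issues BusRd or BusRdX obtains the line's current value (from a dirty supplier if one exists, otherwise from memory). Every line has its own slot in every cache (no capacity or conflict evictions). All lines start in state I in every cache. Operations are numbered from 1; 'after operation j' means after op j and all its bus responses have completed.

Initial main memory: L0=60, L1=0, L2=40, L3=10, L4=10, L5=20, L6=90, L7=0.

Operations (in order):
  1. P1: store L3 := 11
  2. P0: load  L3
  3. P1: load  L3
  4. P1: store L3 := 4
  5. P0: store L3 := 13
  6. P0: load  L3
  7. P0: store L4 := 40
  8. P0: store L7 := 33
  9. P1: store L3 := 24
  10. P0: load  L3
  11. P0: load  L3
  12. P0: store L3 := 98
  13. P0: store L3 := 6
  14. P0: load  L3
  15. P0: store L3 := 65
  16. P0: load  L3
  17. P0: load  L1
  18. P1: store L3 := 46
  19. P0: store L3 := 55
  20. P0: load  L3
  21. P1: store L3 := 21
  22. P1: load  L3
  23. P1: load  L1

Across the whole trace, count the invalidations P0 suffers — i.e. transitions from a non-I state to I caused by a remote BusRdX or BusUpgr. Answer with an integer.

invalidations = 4

[1] P1: store L3 := 11 | P0:I, P1:M(11) | bus: BusRdX
[2] P0: load  L3 | P0:S(11), P1:S(11) | bus: BusRd,Flush
[3] P1: load  L3 | P0:S(11), P1:S(11) | bus: none
[4] P1: store L3 := 4 | P0:I, P1:M(4) | bus: BusUpgr
[5] P0: store L3 := 13 | P0:M(13), P1:I | bus: BusRdX,Flush
[6] P0: load  L3 | P0:M(13), P1:I | bus: none
[7] P0: store L4 := 40 | P0:M(40), P1:I | bus: BusRdX
[8] P0: store L7 := 33 | P0:M(33), P1:I | bus: BusRdX
[9] P1: store L3 := 24 | P0:I, P1:M(24) | bus: BusRdX,Flush
[10] P0: load  L3 | P0:S(24), P1:S(24) | bus: BusRd,Flush
[11] P0: load  L3 | P0:S(24), P1:S(24) | bus: none
[12] P0: store L3 := 98 | P0:M(98), P1:I | bus: BusUpgr
[13] P0: store L3 := 6 | P0:M(6), P1:I | bus: none
[14] P0: load  L3 | P0:M(6), P1:I | bus: none
[15] P0: store L3 := 65 | P0:M(65), P1:I | bus: none
[16] P0: load  L3 | P0:M(65), P1:I | bus: none
[17] P0: load  L1 | P0:E(0), P1:I | bus: BusRd
[18] P1: store L3 := 46 | P0:I, P1:M(46) | bus: BusRdX,Flush
[19] P0: store L3 := 55 | P0:M(55), P1:I | bus: BusRdX,Flush
[20] P0: load  L3 | P0:M(55), P1:I | bus: none
[21] P1: store L3 := 21 | P0:I, P1:M(21) | bus: BusRdX,Flush
[22] P1: load  L3 | P0:I, P1:M(21) | bus: none
[23] P1: load  L1 | P0:S(0), P1:S(0) | bus: BusRd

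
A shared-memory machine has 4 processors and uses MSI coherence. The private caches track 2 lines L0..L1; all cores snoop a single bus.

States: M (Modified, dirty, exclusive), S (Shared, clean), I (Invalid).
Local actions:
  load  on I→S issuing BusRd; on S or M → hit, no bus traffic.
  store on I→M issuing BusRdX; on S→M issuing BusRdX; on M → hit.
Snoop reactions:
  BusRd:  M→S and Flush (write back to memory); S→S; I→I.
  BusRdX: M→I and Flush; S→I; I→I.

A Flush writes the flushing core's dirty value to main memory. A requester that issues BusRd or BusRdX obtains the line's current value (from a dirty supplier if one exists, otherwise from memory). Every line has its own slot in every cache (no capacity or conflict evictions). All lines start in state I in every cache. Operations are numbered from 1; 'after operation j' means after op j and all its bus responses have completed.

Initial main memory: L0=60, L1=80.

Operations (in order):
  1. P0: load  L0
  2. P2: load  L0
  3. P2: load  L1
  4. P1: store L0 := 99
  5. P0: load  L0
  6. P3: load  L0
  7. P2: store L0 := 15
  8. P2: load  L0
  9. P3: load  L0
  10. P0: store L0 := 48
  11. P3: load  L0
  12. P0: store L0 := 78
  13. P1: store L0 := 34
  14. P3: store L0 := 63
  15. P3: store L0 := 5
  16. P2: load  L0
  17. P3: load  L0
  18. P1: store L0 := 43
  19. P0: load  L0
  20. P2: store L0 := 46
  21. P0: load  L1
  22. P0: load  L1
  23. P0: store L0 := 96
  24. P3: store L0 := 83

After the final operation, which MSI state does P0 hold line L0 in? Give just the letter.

state = I

  op1 P0: load  L0 → S/I/I/I on L0; bus BusRd; mem=60
  op2 P2: load  L0 → S/I/S/I on L0; bus BusRd; mem=60
  op3 P2: load  L1 → I/I/S/I on L1; bus BusRd; mem=80
  op4 P1: store L0 := 99 → I/M/I/I on L0; bus BusRdX; mem=60
  op5 P0: load  L0 → S/S/I/I on L0; bus BusRd Flush; mem=99
  op6 P3: load  L0 → S/S/I/S on L0; bus BusRd; mem=99
  op7 P2: store L0 := 15 → I/I/M/I on L0; bus BusRdX; mem=99
  op8 P2: load  L0 → I/I/M/I on L0; bus (none); mem=99
  op9 P3: load  L0 → I/I/S/S on L0; bus BusRd Flush; mem=15
  op10 P0: store L0 := 48 → M/I/I/I on L0; bus BusRdX; mem=15
  op11 P3: load  L0 → S/I/I/S on L0; bus BusRd Flush; mem=48
  op12 P0: store L0 := 78 → M/I/I/I on L0; bus BusRdX; mem=48
  op13 P1: store L0 := 34 → I/M/I/I on L0; bus BusRdX Flush; mem=78
  op14 P3: store L0 := 63 → I/I/I/M on L0; bus BusRdX Flush; mem=34
  op15 P3: store L0 := 5 → I/I/I/M on L0; bus (none); mem=34
  op16 P2: load  L0 → I/I/S/S on L0; bus BusRd Flush; mem=5
  op17 P3: load  L0 → I/I/S/S on L0; bus (none); mem=5
  op18 P1: store L0 := 43 → I/M/I/I on L0; bus BusRdX; mem=5
  op19 P0: load  L0 → S/S/I/I on L0; bus BusRd Flush; mem=43
  op20 P2: store L0 := 46 → I/I/M/I on L0; bus BusRdX; mem=43
  op21 P0: load  L1 → S/I/S/I on L1; bus BusRd; mem=80
  op22 P0: load  L1 → S/I/S/I on L1; bus (none); mem=80
  op23 P0: store L0 := 96 → M/I/I/I on L0; bus BusRdX Flush; mem=46
  op24 P3: store L0 := 83 → I/I/I/M on L0; bus BusRdX Flush; mem=96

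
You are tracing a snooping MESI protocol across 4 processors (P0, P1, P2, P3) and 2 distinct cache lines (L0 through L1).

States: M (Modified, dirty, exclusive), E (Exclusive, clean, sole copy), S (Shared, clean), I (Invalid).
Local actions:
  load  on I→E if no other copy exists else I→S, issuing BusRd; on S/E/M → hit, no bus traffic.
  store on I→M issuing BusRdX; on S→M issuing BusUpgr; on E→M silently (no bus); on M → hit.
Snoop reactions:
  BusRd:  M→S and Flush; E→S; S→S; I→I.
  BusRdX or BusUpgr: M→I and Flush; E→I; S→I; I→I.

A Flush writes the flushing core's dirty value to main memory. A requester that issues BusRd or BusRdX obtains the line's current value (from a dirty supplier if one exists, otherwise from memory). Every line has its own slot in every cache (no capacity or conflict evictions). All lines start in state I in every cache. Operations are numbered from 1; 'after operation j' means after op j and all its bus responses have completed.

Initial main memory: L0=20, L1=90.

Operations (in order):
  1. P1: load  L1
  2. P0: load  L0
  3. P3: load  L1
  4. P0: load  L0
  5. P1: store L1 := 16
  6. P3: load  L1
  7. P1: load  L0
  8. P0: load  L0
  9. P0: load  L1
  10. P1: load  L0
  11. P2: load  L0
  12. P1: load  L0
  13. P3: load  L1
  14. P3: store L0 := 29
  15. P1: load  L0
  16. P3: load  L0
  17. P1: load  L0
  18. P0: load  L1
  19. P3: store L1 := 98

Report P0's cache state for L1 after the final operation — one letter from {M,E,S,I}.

step 1: P1: load  L1  ⟶  IEII  (L1)  txn=BusRd  M[L1]=90
step 2: P0: load  L0  ⟶  EIII  (L0)  txn=BusRd  M[L0]=20
step 3: P3: load  L1  ⟶  ISIS  (L1)  txn=BusRd  M[L1]=90
step 4: P0: load  L0  ⟶  EIII  (L0)  txn=∅  M[L0]=20
step 5: P1: store L1 := 16  ⟶  IMII  (L1)  txn=BusUpgr  M[L1]=90
step 6: P3: load  L1  ⟶  ISIS  (L1)  txn=BusRd+Flush  M[L1]=16
step 7: P1: load  L0  ⟶  SSII  (L0)  txn=BusRd  M[L0]=20
step 8: P0: load  L0  ⟶  SSII  (L0)  txn=∅  M[L0]=20
step 9: P0: load  L1  ⟶  SSIS  (L1)  txn=BusRd  M[L1]=16
step 10: P1: load  L0  ⟶  SSII  (L0)  txn=∅  M[L0]=20
step 11: P2: load  L0  ⟶  SSSI  (L0)  txn=BusRd  M[L0]=20
step 12: P1: load  L0  ⟶  SSSI  (L0)  txn=∅  M[L0]=20
step 13: P3: load  L1  ⟶  SSIS  (L1)  txn=∅  M[L1]=16
step 14: P3: store L0 := 29  ⟶  IIIM  (L0)  txn=BusRdX  M[L0]=20
step 15: P1: load  L0  ⟶  ISIS  (L0)  txn=BusRd+Flush  M[L0]=29
step 16: P3: load  L0  ⟶  ISIS  (L0)  txn=∅  M[L0]=29
step 17: P1: load  L0  ⟶  ISIS  (L0)  txn=∅  M[L0]=29
step 18: P0: load  L1  ⟶  SSIS  (L1)  txn=∅  M[L1]=16
step 19: P3: store L1 := 98  ⟶  IIIM  (L1)  txn=BusUpgr  M[L1]=16

state = I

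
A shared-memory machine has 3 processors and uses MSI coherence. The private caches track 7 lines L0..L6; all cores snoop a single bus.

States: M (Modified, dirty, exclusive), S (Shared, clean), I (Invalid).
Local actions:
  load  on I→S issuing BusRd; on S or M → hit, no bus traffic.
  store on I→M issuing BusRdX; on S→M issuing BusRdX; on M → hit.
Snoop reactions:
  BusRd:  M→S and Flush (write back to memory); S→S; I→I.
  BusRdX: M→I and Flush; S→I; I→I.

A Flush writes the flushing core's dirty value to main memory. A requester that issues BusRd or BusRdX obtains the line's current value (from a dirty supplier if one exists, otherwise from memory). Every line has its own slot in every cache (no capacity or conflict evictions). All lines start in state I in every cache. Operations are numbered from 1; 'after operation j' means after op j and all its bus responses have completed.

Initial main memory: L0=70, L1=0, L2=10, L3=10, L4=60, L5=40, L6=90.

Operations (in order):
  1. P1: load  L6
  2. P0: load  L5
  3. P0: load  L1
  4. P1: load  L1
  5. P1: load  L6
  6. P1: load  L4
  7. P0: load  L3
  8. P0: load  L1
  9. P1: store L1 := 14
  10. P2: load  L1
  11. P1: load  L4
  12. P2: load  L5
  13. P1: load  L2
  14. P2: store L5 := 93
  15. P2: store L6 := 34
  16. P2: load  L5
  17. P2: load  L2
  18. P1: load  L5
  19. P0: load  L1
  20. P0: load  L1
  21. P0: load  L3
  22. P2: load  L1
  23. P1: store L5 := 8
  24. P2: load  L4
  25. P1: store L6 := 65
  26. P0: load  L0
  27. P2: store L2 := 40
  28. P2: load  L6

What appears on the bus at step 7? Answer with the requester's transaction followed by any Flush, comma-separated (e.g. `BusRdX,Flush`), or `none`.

step 1: P1: load  L6  ⟶  ISI  (L6)  txn=BusRd  M[L6]=90
step 2: P0: load  L5  ⟶  SII  (L5)  txn=BusRd  M[L5]=40
step 3: P0: load  L1  ⟶  SII  (L1)  txn=BusRd  M[L1]=0
step 4: P1: load  L1  ⟶  SSI  (L1)  txn=BusRd  M[L1]=0
step 5: P1: load  L6  ⟶  ISI  (L6)  txn=∅  M[L6]=90
step 6: P1: load  L4  ⟶  ISI  (L4)  txn=BusRd  M[L4]=60
step 7: P0: load  L3  ⟶  SII  (L3)  txn=BusRd  M[L3]=10
step 8: P0: load  L1  ⟶  SSI  (L1)  txn=∅  M[L1]=0
step 9: P1: store L1 := 14  ⟶  IMI  (L1)  txn=BusRdX  M[L1]=0
step 10: P2: load  L1  ⟶  ISS  (L1)  txn=BusRd+Flush  M[L1]=14
step 11: P1: load  L4  ⟶  ISI  (L4)  txn=∅  M[L4]=60
step 12: P2: load  L5  ⟶  SIS  (L5)  txn=BusRd  M[L5]=40
step 13: P1: load  L2  ⟶  ISI  (L2)  txn=BusRd  M[L2]=10
step 14: P2: store L5 := 93  ⟶  IIM  (L5)  txn=BusRdX  M[L5]=40
step 15: P2: store L6 := 34  ⟶  IIM  (L6)  txn=BusRdX  M[L6]=90
step 16: P2: load  L5  ⟶  IIM  (L5)  txn=∅  M[L5]=40
step 17: P2: load  L2  ⟶  ISS  (L2)  txn=BusRd  M[L2]=10
step 18: P1: load  L5  ⟶  ISS  (L5)  txn=BusRd+Flush  M[L5]=93
step 19: P0: load  L1  ⟶  SSS  (L1)  txn=BusRd  M[L1]=14
step 20: P0: load  L1  ⟶  SSS  (L1)  txn=∅  M[L1]=14
step 21: P0: load  L3  ⟶  SII  (L3)  txn=∅  M[L3]=10
step 22: P2: load  L1  ⟶  SSS  (L1)  txn=∅  M[L1]=14
step 23: P1: store L5 := 8  ⟶  IMI  (L5)  txn=BusRdX  M[L5]=93
step 24: P2: load  L4  ⟶  ISS  (L4)  txn=BusRd  M[L4]=60
step 25: P1: store L6 := 65  ⟶  IMI  (L6)  txn=BusRdX+Flush  M[L6]=34
step 26: P0: load  L0  ⟶  SII  (L0)  txn=BusRd  M[L0]=70
step 27: P2: store L2 := 40  ⟶  IIM  (L2)  txn=BusRdX  M[L2]=10
step 28: P2: load  L6  ⟶  ISS  (L6)  txn=BusRd+Flush  M[L6]=65

bus = BusRd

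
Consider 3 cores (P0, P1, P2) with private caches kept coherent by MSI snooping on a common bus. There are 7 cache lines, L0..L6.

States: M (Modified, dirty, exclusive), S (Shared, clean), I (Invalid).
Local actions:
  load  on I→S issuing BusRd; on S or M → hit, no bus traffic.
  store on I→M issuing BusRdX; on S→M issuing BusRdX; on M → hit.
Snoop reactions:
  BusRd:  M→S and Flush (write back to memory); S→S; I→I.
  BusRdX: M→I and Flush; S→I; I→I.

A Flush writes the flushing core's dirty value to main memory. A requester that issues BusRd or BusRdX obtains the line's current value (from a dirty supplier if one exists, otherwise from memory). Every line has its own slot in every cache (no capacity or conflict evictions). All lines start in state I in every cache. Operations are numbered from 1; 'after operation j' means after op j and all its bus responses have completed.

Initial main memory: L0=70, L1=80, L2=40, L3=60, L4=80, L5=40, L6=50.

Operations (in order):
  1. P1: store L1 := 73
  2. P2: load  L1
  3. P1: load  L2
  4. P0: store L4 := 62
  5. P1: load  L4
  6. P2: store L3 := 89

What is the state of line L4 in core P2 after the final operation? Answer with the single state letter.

state = I

step 1: P1: store L1 := 73  ⟶  IMI  (L1)  txn=BusRdX  M[L1]=80
step 2: P2: load  L1  ⟶  ISS  (L1)  txn=BusRd+Flush  M[L1]=73
step 3: P1: load  L2  ⟶  ISI  (L2)  txn=BusRd  M[L2]=40
step 4: P0: store L4 := 62  ⟶  MII  (L4)  txn=BusRdX  M[L4]=80
step 5: P1: load  L4  ⟶  SSI  (L4)  txn=BusRd+Flush  M[L4]=62
step 6: P2: store L3 := 89  ⟶  IIM  (L3)  txn=BusRdX  M[L3]=60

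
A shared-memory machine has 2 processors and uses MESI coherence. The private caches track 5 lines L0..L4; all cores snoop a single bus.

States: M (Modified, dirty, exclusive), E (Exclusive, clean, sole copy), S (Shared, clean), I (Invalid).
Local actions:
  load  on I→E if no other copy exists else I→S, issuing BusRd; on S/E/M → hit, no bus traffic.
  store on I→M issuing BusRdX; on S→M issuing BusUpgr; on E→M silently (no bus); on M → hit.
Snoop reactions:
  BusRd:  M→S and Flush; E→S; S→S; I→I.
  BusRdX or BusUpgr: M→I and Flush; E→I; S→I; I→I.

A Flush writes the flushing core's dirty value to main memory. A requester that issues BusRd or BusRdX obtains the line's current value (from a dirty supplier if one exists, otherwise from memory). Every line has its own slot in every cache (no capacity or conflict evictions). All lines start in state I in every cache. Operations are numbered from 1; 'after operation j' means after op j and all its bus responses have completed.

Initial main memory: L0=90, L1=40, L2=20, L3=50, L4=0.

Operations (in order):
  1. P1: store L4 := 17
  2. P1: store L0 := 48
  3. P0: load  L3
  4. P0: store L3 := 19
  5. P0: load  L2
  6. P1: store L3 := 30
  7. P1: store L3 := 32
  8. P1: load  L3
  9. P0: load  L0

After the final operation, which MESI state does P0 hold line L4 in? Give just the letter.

state = I

[1] P1: store L4 := 17 | P0:I, P1:M(17) | bus: BusRdX
[2] P1: store L0 := 48 | P0:I, P1:M(48) | bus: BusRdX
[3] P0: load  L3 | P0:E(50), P1:I | bus: BusRd
[4] P0: store L3 := 19 | P0:M(19), P1:I | bus: none
[5] P0: load  L2 | P0:E(20), P1:I | bus: BusRd
[6] P1: store L3 := 30 | P0:I, P1:M(30) | bus: BusRdX,Flush
[7] P1: store L3 := 32 | P0:I, P1:M(32) | bus: none
[8] P1: load  L3 | P0:I, P1:M(32) | bus: none
[9] P0: load  L0 | P0:S(48), P1:S(48) | bus: BusRd,Flush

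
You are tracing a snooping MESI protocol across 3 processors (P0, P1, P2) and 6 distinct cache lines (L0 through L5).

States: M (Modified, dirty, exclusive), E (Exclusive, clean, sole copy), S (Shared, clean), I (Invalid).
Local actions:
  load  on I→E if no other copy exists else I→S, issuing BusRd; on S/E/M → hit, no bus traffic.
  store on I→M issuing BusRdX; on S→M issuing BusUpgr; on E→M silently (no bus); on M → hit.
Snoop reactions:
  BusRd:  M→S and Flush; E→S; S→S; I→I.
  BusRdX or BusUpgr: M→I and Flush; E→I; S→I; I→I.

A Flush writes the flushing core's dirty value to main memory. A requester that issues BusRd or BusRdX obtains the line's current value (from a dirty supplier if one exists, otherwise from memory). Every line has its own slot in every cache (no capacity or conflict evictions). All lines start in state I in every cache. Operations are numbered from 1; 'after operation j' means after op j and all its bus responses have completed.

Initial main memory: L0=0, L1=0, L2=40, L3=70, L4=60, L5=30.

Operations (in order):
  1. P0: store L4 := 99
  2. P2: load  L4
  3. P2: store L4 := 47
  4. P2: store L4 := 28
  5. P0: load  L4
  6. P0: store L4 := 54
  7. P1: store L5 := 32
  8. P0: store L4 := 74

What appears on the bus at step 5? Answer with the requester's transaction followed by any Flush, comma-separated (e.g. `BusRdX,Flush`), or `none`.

bus = BusRd,Flush

  op1 P0: store L4 := 99 → M/I/I on L4; bus BusRdX; mem=60
  op2 P2: load  L4 → S/I/S on L4; bus BusRd Flush; mem=99
  op3 P2: store L4 := 47 → I/I/M on L4; bus BusUpgr; mem=99
  op4 P2: store L4 := 28 → I/I/M on L4; bus (none); mem=99
  op5 P0: load  L4 → S/I/S on L4; bus BusRd Flush; mem=28
  op6 P0: store L4 := 54 → M/I/I on L4; bus BusUpgr; mem=28
  op7 P1: store L5 := 32 → I/M/I on L5; bus BusRdX; mem=30
  op8 P0: store L4 := 74 → M/I/I on L4; bus (none); mem=28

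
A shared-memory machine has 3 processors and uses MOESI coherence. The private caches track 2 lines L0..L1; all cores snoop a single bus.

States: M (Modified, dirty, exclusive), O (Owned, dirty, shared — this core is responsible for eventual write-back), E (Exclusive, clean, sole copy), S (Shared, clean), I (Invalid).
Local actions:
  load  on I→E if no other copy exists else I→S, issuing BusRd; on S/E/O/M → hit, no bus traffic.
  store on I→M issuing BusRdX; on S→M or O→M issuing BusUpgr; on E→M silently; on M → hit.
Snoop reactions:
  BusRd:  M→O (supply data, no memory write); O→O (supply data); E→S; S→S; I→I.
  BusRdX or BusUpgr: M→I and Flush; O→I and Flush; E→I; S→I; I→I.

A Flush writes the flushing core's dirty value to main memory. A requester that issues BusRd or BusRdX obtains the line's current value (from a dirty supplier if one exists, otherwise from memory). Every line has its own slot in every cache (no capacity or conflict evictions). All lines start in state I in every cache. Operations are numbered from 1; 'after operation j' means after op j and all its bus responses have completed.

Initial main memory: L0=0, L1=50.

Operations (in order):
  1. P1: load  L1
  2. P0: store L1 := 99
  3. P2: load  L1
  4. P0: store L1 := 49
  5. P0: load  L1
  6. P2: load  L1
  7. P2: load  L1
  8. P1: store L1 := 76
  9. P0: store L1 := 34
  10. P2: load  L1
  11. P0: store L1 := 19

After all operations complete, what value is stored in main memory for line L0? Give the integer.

memory[L0] = 0

  op1 P1: load  L1 → I/E/I on L1; bus BusRd; mem=50
  op2 P0: store L1 := 99 → M/I/I on L1; bus BusRdX; mem=50
  op3 P2: load  L1 → O/I/S on L1; bus BusRd; mem=50
  op4 P0: store L1 := 49 → M/I/I on L1; bus BusUpgr; mem=50
  op5 P0: load  L1 → M/I/I on L1; bus (none); mem=50
  op6 P2: load  L1 → O/I/S on L1; bus BusRd; mem=50
  op7 P2: load  L1 → O/I/S on L1; bus (none); mem=50
  op8 P1: store L1 := 76 → I/M/I on L1; bus BusRdX Flush; mem=49
  op9 P0: store L1 := 34 → M/I/I on L1; bus BusRdX Flush; mem=76
  op10 P2: load  L1 → O/I/S on L1; bus BusRd; mem=76
  op11 P0: store L1 := 19 → M/I/I on L1; bus BusUpgr; mem=76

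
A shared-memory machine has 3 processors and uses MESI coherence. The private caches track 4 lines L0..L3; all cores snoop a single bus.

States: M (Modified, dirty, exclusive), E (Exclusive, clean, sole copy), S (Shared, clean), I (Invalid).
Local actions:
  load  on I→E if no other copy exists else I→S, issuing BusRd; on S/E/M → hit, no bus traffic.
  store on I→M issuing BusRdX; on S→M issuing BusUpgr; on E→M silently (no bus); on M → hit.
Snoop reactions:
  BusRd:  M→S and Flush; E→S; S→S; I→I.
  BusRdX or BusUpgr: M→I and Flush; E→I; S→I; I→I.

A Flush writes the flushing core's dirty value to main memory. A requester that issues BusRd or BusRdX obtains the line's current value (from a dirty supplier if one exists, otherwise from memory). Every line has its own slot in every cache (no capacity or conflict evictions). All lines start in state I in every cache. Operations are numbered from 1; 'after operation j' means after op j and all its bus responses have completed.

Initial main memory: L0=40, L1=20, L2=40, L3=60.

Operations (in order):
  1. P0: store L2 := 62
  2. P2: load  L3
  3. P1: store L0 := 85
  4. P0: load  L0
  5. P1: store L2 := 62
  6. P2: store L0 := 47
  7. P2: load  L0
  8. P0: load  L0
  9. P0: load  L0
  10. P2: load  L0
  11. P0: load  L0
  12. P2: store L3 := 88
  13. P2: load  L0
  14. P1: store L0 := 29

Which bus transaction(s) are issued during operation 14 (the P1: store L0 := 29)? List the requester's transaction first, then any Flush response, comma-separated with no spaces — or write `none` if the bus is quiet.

step 1: P0: store L2 := 62  ⟶  MII  (L2)  txn=BusRdX  M[L2]=40
step 2: P2: load  L3  ⟶  IIE  (L3)  txn=BusRd  M[L3]=60
step 3: P1: store L0 := 85  ⟶  IMI  (L0)  txn=BusRdX  M[L0]=40
step 4: P0: load  L0  ⟶  SSI  (L0)  txn=BusRd+Flush  M[L0]=85
step 5: P1: store L2 := 62  ⟶  IMI  (L2)  txn=BusRdX+Flush  M[L2]=62
step 6: P2: store L0 := 47  ⟶  IIM  (L0)  txn=BusRdX  M[L0]=85
step 7: P2: load  L0  ⟶  IIM  (L0)  txn=∅  M[L0]=85
step 8: P0: load  L0  ⟶  SIS  (L0)  txn=BusRd+Flush  M[L0]=47
step 9: P0: load  L0  ⟶  SIS  (L0)  txn=∅  M[L0]=47
step 10: P2: load  L0  ⟶  SIS  (L0)  txn=∅  M[L0]=47
step 11: P0: load  L0  ⟶  SIS  (L0)  txn=∅  M[L0]=47
step 12: P2: store L3 := 88  ⟶  IIM  (L3)  txn=∅  M[L3]=60
step 13: P2: load  L0  ⟶  SIS  (L0)  txn=∅  M[L0]=47
step 14: P1: store L0 := 29  ⟶  IMI  (L0)  txn=BusRdX  M[L0]=47

bus = BusRdX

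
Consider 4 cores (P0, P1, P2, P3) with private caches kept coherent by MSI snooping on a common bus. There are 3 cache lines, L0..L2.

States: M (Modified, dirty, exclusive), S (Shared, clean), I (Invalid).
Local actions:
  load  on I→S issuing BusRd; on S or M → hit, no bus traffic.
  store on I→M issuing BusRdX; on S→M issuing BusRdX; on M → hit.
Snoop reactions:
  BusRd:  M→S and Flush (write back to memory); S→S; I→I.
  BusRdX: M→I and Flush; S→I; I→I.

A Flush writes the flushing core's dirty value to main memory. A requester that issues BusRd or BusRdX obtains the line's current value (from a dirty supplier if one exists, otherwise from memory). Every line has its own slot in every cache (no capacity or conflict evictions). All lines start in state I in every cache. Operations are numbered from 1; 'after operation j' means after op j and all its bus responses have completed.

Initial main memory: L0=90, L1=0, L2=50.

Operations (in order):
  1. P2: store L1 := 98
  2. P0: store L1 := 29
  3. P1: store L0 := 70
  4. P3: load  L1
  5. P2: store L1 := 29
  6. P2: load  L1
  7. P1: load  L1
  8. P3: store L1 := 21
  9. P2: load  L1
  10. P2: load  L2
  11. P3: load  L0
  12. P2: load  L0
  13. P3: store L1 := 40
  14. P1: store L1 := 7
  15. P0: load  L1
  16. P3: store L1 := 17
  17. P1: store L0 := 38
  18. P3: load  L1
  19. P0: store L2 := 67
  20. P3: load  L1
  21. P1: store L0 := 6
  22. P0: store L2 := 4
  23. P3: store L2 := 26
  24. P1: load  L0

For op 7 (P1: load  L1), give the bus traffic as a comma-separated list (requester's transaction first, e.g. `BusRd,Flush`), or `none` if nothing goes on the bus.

bus = BusRd,Flush

  op1 P2: store L1 := 98 → I/I/M/I on L1; bus BusRdX; mem=0
  op2 P0: store L1 := 29 → M/I/I/I on L1; bus BusRdX Flush; mem=98
  op3 P1: store L0 := 70 → I/M/I/I on L0; bus BusRdX; mem=90
  op4 P3: load  L1 → S/I/I/S on L1; bus BusRd Flush; mem=29
  op5 P2: store L1 := 29 → I/I/M/I on L1; bus BusRdX; mem=29
  op6 P2: load  L1 → I/I/M/I on L1; bus (none); mem=29
  op7 P1: load  L1 → I/S/S/I on L1; bus BusRd Flush; mem=29
  op8 P3: store L1 := 21 → I/I/I/M on L1; bus BusRdX; mem=29
  op9 P2: load  L1 → I/I/S/S on L1; bus BusRd Flush; mem=21
  op10 P2: load  L2 → I/I/S/I on L2; bus BusRd; mem=50
  op11 P3: load  L0 → I/S/I/S on L0; bus BusRd Flush; mem=70
  op12 P2: load  L0 → I/S/S/S on L0; bus BusRd; mem=70
  op13 P3: store L1 := 40 → I/I/I/M on L1; bus BusRdX; mem=21
  op14 P1: store L1 := 7 → I/M/I/I on L1; bus BusRdX Flush; mem=40
  op15 P0: load  L1 → S/S/I/I on L1; bus BusRd Flush; mem=7
  op16 P3: store L1 := 17 → I/I/I/M on L1; bus BusRdX; mem=7
  op17 P1: store L0 := 38 → I/M/I/I on L0; bus BusRdX; mem=70
  op18 P3: load  L1 → I/I/I/M on L1; bus (none); mem=7
  op19 P0: store L2 := 67 → M/I/I/I on L2; bus BusRdX; mem=50
  op20 P3: load  L1 → I/I/I/M on L1; bus (none); mem=7
  op21 P1: store L0 := 6 → I/M/I/I on L0; bus (none); mem=70
  op22 P0: store L2 := 4 → M/I/I/I on L2; bus (none); mem=50
  op23 P3: store L2 := 26 → I/I/I/M on L2; bus BusRdX Flush; mem=4
  op24 P1: load  L0 → I/M/I/I on L0; bus (none); mem=70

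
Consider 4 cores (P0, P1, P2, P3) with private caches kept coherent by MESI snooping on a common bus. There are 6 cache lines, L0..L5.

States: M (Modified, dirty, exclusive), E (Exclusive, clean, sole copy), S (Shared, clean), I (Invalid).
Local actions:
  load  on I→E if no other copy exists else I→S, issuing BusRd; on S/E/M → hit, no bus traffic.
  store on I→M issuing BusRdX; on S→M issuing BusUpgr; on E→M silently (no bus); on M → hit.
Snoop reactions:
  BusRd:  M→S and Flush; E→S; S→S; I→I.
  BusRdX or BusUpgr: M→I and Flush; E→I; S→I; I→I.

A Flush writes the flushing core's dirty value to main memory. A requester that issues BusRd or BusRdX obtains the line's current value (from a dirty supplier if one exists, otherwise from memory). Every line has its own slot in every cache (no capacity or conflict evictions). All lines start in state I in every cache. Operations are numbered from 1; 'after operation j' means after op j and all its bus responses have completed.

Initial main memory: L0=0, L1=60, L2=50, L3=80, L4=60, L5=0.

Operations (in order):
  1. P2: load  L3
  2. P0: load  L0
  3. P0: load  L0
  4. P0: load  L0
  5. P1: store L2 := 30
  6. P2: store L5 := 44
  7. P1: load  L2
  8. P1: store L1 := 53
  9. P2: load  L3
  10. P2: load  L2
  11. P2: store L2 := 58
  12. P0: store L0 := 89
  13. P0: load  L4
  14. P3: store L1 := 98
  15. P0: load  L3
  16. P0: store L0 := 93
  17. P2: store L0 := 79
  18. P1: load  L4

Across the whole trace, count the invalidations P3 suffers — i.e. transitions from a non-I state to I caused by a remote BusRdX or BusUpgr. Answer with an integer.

invalidations = 0

  op1 P2: load  L3 → I/I/E/I on L3; bus BusRd; mem=80
  op2 P0: load  L0 → E/I/I/I on L0; bus BusRd; mem=0
  op3 P0: load  L0 → E/I/I/I on L0; bus (none); mem=0
  op4 P0: load  L0 → E/I/I/I on L0; bus (none); mem=0
  op5 P1: store L2 := 30 → I/M/I/I on L2; bus BusRdX; mem=50
  op6 P2: store L5 := 44 → I/I/M/I on L5; bus BusRdX; mem=0
  op7 P1: load  L2 → I/M/I/I on L2; bus (none); mem=50
  op8 P1: store L1 := 53 → I/M/I/I on L1; bus BusRdX; mem=60
  op9 P2: load  L3 → I/I/E/I on L3; bus (none); mem=80
  op10 P2: load  L2 → I/S/S/I on L2; bus BusRd Flush; mem=30
  op11 P2: store L2 := 58 → I/I/M/I on L2; bus BusUpgr; mem=30
  op12 P0: store L0 := 89 → M/I/I/I on L0; bus (none); mem=0
  op13 P0: load  L4 → E/I/I/I on L4; bus BusRd; mem=60
  op14 P3: store L1 := 98 → I/I/I/M on L1; bus BusRdX Flush; mem=53
  op15 P0: load  L3 → S/I/S/I on L3; bus BusRd; mem=80
  op16 P0: store L0 := 93 → M/I/I/I on L0; bus (none); mem=0
  op17 P2: store L0 := 79 → I/I/M/I on L0; bus BusRdX Flush; mem=93
  op18 P1: load  L4 → S/S/I/I on L4; bus BusRd; mem=60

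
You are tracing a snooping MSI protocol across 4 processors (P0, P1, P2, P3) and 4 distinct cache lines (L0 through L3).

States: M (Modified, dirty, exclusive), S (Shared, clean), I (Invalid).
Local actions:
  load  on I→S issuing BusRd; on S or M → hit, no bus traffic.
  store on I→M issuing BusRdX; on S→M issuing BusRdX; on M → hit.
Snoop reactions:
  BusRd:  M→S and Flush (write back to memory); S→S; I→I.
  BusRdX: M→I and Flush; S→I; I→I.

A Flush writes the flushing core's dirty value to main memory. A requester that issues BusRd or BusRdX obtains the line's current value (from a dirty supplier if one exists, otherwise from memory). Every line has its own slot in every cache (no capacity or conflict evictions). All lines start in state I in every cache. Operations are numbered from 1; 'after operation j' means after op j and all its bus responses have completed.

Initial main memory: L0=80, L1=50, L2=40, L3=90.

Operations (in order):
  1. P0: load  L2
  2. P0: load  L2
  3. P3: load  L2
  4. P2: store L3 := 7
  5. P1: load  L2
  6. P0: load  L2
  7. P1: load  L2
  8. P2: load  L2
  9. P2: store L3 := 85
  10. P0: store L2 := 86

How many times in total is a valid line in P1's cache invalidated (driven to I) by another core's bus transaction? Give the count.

step 1: P0: load  L2  ⟶  SIII  (L2)  txn=BusRd  M[L2]=40
step 2: P0: load  L2  ⟶  SIII  (L2)  txn=∅  M[L2]=40
step 3: P3: load  L2  ⟶  SIIS  (L2)  txn=BusRd  M[L2]=40
step 4: P2: store L3 := 7  ⟶  IIMI  (L3)  txn=BusRdX  M[L3]=90
step 5: P1: load  L2  ⟶  SSIS  (L2)  txn=BusRd  M[L2]=40
step 6: P0: load  L2  ⟶  SSIS  (L2)  txn=∅  M[L2]=40
step 7: P1: load  L2  ⟶  SSIS  (L2)  txn=∅  M[L2]=40
step 8: P2: load  L2  ⟶  SSSS  (L2)  txn=BusRd  M[L2]=40
step 9: P2: store L3 := 85  ⟶  IIMI  (L3)  txn=∅  M[L3]=90
step 10: P0: store L2 := 86  ⟶  MIII  (L2)  txn=BusRdX  M[L2]=40

invalidations = 1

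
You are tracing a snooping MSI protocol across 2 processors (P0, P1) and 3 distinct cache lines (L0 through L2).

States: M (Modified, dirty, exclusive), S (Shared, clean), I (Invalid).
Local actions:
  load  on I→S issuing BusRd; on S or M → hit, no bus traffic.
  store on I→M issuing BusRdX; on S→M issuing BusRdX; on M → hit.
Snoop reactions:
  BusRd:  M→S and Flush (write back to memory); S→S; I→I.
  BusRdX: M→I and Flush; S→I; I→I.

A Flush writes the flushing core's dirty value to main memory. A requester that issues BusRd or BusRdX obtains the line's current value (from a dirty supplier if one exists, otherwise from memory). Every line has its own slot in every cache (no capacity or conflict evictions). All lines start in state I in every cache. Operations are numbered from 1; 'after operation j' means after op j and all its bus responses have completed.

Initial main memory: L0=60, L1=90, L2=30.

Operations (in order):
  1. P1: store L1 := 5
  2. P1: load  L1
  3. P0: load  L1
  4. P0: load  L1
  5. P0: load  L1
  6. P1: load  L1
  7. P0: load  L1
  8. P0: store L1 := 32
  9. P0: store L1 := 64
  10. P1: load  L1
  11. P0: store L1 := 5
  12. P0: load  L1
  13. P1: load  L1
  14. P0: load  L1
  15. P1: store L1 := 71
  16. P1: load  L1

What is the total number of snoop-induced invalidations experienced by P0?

[1] P1: store L1 := 5 | P0:I, P1:M(5) | bus: BusRdX
[2] P1: load  L1 | P0:I, P1:M(5) | bus: none
[3] P0: load  L1 | P0:S(5), P1:S(5) | bus: BusRd,Flush
[4] P0: load  L1 | P0:S(5), P1:S(5) | bus: none
[5] P0: load  L1 | P0:S(5), P1:S(5) | bus: none
[6] P1: load  L1 | P0:S(5), P1:S(5) | bus: none
[7] P0: load  L1 | P0:S(5), P1:S(5) | bus: none
[8] P0: store L1 := 32 | P0:M(32), P1:I | bus: BusRdX
[9] P0: store L1 := 64 | P0:M(64), P1:I | bus: none
[10] P1: load  L1 | P0:S(64), P1:S(64) | bus: BusRd,Flush
[11] P0: store L1 := 5 | P0:M(5), P1:I | bus: BusRdX
[12] P0: load  L1 | P0:M(5), P1:I | bus: none
[13] P1: load  L1 | P0:S(5), P1:S(5) | bus: BusRd,Flush
[14] P0: load  L1 | P0:S(5), P1:S(5) | bus: none
[15] P1: store L1 := 71 | P0:I, P1:M(71) | bus: BusRdX
[16] P1: load  L1 | P0:I, P1:M(71) | bus: none

invalidations = 1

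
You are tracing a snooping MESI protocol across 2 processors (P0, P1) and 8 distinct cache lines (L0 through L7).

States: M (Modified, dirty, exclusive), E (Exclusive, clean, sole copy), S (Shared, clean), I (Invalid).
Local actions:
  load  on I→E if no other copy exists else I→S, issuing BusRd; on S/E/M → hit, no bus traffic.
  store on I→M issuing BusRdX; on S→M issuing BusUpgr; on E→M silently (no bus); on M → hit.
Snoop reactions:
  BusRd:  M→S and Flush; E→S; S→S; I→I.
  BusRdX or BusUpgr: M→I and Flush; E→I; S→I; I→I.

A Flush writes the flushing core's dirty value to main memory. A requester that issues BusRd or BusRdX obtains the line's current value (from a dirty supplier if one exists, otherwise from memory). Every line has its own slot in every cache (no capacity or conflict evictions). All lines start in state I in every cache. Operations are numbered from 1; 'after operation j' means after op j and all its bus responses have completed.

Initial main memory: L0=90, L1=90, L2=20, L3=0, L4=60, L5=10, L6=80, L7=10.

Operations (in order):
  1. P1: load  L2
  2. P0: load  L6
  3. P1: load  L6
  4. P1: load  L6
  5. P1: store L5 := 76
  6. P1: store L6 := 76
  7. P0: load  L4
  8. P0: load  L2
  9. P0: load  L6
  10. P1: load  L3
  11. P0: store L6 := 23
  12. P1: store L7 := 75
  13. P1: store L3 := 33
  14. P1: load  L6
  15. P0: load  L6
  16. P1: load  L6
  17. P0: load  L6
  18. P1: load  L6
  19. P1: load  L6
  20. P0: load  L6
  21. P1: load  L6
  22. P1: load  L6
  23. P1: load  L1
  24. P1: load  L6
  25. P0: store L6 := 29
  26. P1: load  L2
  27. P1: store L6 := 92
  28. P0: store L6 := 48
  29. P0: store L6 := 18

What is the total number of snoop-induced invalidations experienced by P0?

invalidations = 2

[1] P1: load  L2 | P0:I, P1:E(20) | bus: BusRd
[2] P0: load  L6 | P0:E(80), P1:I | bus: BusRd
[3] P1: load  L6 | P0:S(80), P1:S(80) | bus: BusRd
[4] P1: load  L6 | P0:S(80), P1:S(80) | bus: none
[5] P1: store L5 := 76 | P0:I, P1:M(76) | bus: BusRdX
[6] P1: store L6 := 76 | P0:I, P1:M(76) | bus: BusUpgr
[7] P0: load  L4 | P0:E(60), P1:I | bus: BusRd
[8] P0: load  L2 | P0:S(20), P1:S(20) | bus: BusRd
[9] P0: load  L6 | P0:S(76), P1:S(76) | bus: BusRd,Flush
[10] P1: load  L3 | P0:I, P1:E(0) | bus: BusRd
[11] P0: store L6 := 23 | P0:M(23), P1:I | bus: BusUpgr
[12] P1: store L7 := 75 | P0:I, P1:M(75) | bus: BusRdX
[13] P1: store L3 := 33 | P0:I, P1:M(33) | bus: none
[14] P1: load  L6 | P0:S(23), P1:S(23) | bus: BusRd,Flush
[15] P0: load  L6 | P0:S(23), P1:S(23) | bus: none
[16] P1: load  L6 | P0:S(23), P1:S(23) | bus: none
[17] P0: load  L6 | P0:S(23), P1:S(23) | bus: none
[18] P1: load  L6 | P0:S(23), P1:S(23) | bus: none
[19] P1: load  L6 | P0:S(23), P1:S(23) | bus: none
[20] P0: load  L6 | P0:S(23), P1:S(23) | bus: none
[21] P1: load  L6 | P0:S(23), P1:S(23) | bus: none
[22] P1: load  L6 | P0:S(23), P1:S(23) | bus: none
[23] P1: load  L1 | P0:I, P1:E(90) | bus: BusRd
[24] P1: load  L6 | P0:S(23), P1:S(23) | bus: none
[25] P0: store L6 := 29 | P0:M(29), P1:I | bus: BusUpgr
[26] P1: load  L2 | P0:S(20), P1:S(20) | bus: none
[27] P1: store L6 := 92 | P0:I, P1:M(92) | bus: BusRdX,Flush
[28] P0: store L6 := 48 | P0:M(48), P1:I | bus: BusRdX,Flush
[29] P0: store L6 := 18 | P0:M(18), P1:I | bus: none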